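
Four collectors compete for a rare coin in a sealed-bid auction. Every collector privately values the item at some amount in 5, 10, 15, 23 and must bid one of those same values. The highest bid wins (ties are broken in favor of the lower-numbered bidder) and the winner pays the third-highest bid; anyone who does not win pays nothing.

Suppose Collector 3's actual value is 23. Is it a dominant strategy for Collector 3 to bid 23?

Check each profile of the others' bids and compare truth against every alternative bid.
Others bid (5, 5, 23): truth gives 18, best alternative gives 0.
Others bid (5, 15, 5): truth gives 18, best alternative gives 0.
Others bid (15, 5, 5): truth gives 18, best alternative gives 0.
Others bid (5, 10, 23): truth gives 13, best alternative gives 0.
Others bid (5, 15, 10): truth gives 13, best alternative gives 0.
Others bid (10, 5, 23): truth gives 13, best alternative gives 0.
(Remaining 58 profiles checked similarly; truth is weakly best in each.)
In every case the truthful bid is at least as good as any alternative, so it is a dominant strategy.

Yes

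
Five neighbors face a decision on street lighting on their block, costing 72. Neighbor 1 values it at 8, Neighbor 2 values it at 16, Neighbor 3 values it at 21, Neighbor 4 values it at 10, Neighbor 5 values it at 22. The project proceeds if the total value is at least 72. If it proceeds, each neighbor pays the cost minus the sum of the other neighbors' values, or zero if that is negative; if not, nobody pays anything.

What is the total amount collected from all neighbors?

52

Total value 77 ≥ cost 72, so it is built.
Neighbor 1: others sum to 69; max(0, 72 - 69) = 3.
Neighbor 2: others sum to 61; max(0, 72 - 61) = 11.
Neighbor 3: others sum to 56; max(0, 72 - 56) = 16.
Neighbor 4: others sum to 67; max(0, 72 - 67) = 5.
Neighbor 5: others sum to 55; max(0, 72 - 55) = 17.
Total collected = 3 + 11 + 16 + 5 + 17 = 52.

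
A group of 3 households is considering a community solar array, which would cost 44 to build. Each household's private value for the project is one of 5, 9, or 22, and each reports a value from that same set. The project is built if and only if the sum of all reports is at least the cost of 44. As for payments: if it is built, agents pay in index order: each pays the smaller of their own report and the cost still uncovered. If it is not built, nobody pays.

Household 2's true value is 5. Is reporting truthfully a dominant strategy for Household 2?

Yes

Check each profile of the others' reports and compare truth against every alternative report.
Others report (22, 22): truth gives 0, best alternative gives -4.
Others report (5, 5): truth gives 0, best alternative gives 0.
Others report (5, 9): truth gives 0, best alternative gives 0.
Others report (5, 22): truth gives 0, best alternative gives 0.
Others report (9, 5): truth gives 0, best alternative gives 0.
Others report (9, 9): truth gives 0, best alternative gives 0.
(Remaining 3 profiles checked similarly; truth is weakly best in each.)
In every case the truthful report is at least as good as any alternative, so it is a dominant strategy.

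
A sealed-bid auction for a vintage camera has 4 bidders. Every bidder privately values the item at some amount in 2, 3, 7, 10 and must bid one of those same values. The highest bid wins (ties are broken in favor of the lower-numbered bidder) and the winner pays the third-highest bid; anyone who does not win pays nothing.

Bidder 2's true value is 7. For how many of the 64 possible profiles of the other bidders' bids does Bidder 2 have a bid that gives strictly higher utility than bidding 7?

Others bid (2, 2, 10): truth gives 0; bid 10 gives 5 > 0. Violating.
Others bid (2, 3, 10): truth gives 0; bid 10 gives 4 > 0. Violating.
Others bid (2, 10, 2): truth gives 0; bid 10 gives 5 > 0. Violating.
Others bid (2, 10, 3): truth gives 0; bid 10 gives 4 > 0. Violating.
Others bid (2, 2, 2): truth gives 5; no alternative beats it.
Others bid (2, 2, 3): truth gives 5; no alternative beats it.
(Checking all 64 profiles: 12 have a profitable deviation, 52 do not.)

12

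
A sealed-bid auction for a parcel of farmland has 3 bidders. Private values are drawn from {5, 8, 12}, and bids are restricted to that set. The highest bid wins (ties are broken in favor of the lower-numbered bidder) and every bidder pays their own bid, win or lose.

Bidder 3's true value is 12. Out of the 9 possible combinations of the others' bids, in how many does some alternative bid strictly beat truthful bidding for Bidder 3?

6

Others bid (5, 5): truth gives 0; bid 8 gives 4 > 0. Violating.
Others bid (5, 12): truth gives -12; bid 5 gives -5 > -12. Violating.
Others bid (8, 12): truth gives -12; bid 5 gives -5 > -12. Violating.
Others bid (12, 5): truth gives -12; bid 5 gives -5 > -12. Violating.
Others bid (5, 8): truth gives 0; no alternative beats it.
Others bid (8, 5): truth gives 0; no alternative beats it.
(Checking all 9 profiles: 6 have a profitable deviation, 3 do not.)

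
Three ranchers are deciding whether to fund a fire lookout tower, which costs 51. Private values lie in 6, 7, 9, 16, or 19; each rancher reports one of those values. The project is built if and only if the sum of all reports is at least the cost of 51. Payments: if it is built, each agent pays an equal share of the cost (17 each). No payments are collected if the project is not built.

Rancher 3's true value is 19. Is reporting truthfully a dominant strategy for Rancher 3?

Yes

Check each profile of the others' reports and compare truth against every alternative report.
Others report (16, 16): truth gives 2, best alternative gives 0.
Others report (16, 19): truth gives 2, best alternative gives 2.
Others report (19, 16): truth gives 2, best alternative gives 2.
Others report (19, 19): truth gives 2, best alternative gives 2.
Others report (6, 6): truth gives 0, best alternative gives 0.
Others report (6, 7): truth gives 0, best alternative gives 0.
(Remaining 19 profiles checked similarly; truth is weakly best in each.)
In every case the truthful report is at least as good as any alternative, so it is a dominant strategy.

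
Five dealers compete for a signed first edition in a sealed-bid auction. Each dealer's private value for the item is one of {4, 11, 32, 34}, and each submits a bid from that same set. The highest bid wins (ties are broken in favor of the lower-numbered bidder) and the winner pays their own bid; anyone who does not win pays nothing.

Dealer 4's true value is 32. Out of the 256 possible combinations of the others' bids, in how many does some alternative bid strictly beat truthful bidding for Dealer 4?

Others bid (4, 4, 4, 4): truth gives 0; bid 11 gives 21 > 0. Violating.
Others bid (4, 4, 4, 11): truth gives 0; bid 11 gives 21 > 0. Violating.
Others bid (4, 4, 4, 32): truth gives 0; no alternative beats it.
Others bid (4, 4, 4, 34): truth gives 0; no alternative beats it.
(Checking all 256 profiles: 2 have a profitable deviation, 254 do not.)

2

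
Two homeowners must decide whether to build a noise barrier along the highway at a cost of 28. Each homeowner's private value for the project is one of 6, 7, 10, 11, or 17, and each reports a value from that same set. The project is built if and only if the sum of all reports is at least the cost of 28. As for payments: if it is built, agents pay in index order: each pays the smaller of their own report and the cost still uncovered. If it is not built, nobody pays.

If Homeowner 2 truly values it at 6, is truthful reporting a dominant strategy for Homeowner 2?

Check each profile of the others' reports and compare truth against every alternative report.
Others report (6): truth gives 0, best alternative gives 0.
Others report (7): truth gives 0, best alternative gives 0.
Others report (10): truth gives 0, best alternative gives 0.
Others report (11): truth gives 0, best alternative gives 0.
Others report (17): truth gives 0, best alternative gives 0.
In every case the truthful report is at least as good as any alternative, so it is a dominant strategy.

Yes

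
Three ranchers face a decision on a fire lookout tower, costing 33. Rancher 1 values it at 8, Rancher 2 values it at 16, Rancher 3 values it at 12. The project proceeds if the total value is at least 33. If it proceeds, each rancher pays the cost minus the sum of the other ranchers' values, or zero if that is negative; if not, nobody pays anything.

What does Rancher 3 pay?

9

Total value 36 ≥ cost 33, so the project is built.
The other ranchers' values sum to 24.
Cost minus that sum is 33 - 24 = 9.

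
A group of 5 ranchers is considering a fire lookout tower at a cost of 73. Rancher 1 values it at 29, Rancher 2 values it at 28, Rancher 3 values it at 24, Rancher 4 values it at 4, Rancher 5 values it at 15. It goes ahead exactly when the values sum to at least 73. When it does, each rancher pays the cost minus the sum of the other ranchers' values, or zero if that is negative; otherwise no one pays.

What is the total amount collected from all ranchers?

3

Total value 100 ≥ cost 73, so it is built.
Rancher 1: others sum to 71; max(0, 73 - 71) = 2.
Rancher 2: others sum to 72; max(0, 73 - 72) = 1.
Rancher 3: others sum to 76; max(0, 73 - 76) = 0.
Rancher 4: others sum to 96; max(0, 73 - 96) = 0.
Rancher 5: others sum to 85; max(0, 73 - 85) = 0.
Total collected = 2 + 1 + 0 + 0 + 0 = 3.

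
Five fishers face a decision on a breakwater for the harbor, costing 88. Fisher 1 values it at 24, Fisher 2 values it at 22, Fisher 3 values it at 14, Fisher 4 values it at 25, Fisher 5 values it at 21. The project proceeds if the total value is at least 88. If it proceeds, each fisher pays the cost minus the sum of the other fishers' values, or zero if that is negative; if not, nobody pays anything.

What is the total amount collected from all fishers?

20

Total value 106 ≥ cost 88, so it is built.
Fisher 1: others sum to 82; max(0, 88 - 82) = 6.
Fisher 2: others sum to 84; max(0, 88 - 84) = 4.
Fisher 3: others sum to 92; max(0, 88 - 92) = 0.
Fisher 4: others sum to 81; max(0, 88 - 81) = 7.
Fisher 5: others sum to 85; max(0, 88 - 85) = 3.
Total collected = 6 + 4 + 0 + 7 + 3 = 20.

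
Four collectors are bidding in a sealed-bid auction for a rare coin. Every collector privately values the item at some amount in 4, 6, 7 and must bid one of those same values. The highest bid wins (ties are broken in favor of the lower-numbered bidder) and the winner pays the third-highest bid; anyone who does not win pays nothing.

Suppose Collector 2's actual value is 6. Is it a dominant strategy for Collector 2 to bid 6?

No

Consider the case where Collector 1 bids 4, Collector 3 bids 4 and Collector 4 bids 7.
Truthful bid 6: loses, pays 0, utility 0.
Bid 7 instead: wins, pays 4, utility 6 - 4 = 2.
Since 2 > 0, bidding 7 is strictly better here, so truthful bidding is not dominant.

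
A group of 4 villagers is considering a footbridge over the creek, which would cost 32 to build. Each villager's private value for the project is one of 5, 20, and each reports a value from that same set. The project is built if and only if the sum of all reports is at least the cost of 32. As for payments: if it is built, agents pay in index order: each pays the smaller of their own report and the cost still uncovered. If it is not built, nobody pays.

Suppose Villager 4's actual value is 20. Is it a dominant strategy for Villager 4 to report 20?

Yes

Check each profile of the others' reports and compare truth against every alternative report.
Others report (5, 5, 5): truth gives 3, best alternative gives 0.
Others report (5, 20, 20): truth gives 20, best alternative gives 20.
Others report (20, 5, 20): truth gives 20, best alternative gives 20.
Others report (20, 20, 5): truth gives 20, best alternative gives 20.
Others report (20, 20, 20): truth gives 20, best alternative gives 20.
Others report (5, 5, 20): truth gives 18, best alternative gives 18.
(Remaining 2 profiles checked similarly; truth is weakly best in each.)
In every case the truthful report is at least as good as any alternative, so it is a dominant strategy.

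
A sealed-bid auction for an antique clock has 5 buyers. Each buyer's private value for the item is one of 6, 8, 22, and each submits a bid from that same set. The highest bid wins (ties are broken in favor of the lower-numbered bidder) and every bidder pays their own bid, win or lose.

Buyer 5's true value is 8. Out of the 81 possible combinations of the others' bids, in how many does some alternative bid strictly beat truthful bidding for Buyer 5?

Others bid (6, 6, 6, 8): truth gives -8; bid 6 gives -6 > -8. Violating.
Others bid (6, 6, 6, 22): truth gives -8; bid 6 gives -6 > -8. Violating.
Others bid (6, 6, 8, 6): truth gives -8; bid 6 gives -6 > -8. Violating.
Others bid (6, 6, 8, 8): truth gives -8; bid 6 gives -6 > -8. Violating.
Others bid (6, 6, 6, 6): truth gives 0; no alternative beats it.
(Checking all 81 profiles: 80 have a profitable deviation, 1 does not.)

80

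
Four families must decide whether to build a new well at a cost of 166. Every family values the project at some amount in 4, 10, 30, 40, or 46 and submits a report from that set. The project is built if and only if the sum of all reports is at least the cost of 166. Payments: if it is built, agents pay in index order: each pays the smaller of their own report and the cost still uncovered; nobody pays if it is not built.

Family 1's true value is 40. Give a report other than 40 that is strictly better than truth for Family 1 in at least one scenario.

30

Suppose Family 2 reports 46, Family 3 reports 46 and Family 4 reports 46.
Report 40: project built, pays 40, utility 40 - 40 = 0.
Report 30: project built, pays 30, utility 40 - 30 = 10.
So reporting 30 beats truth here (10 > 0).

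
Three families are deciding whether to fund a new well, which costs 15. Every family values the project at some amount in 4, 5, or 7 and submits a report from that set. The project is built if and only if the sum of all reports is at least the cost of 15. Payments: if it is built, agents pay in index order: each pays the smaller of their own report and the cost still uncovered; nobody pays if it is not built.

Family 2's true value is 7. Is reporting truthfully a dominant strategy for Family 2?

No

Consider the case where Family 1 reports 4 and Family 3 reports 7.
Truthful report 7: project built, pays 7, utility 7 - 7 = 0.
Report 4 instead: project built, pays 4, utility 7 - 4 = 3.
Since 3 > 0, reporting 4 is strictly better here, so truthful reporting is not dominant.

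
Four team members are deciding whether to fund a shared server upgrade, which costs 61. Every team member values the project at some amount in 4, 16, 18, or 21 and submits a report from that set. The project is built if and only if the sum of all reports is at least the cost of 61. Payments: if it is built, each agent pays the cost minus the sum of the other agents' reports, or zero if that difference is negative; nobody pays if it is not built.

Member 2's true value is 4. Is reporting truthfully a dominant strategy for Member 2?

Yes

Check each profile of the others' reports and compare truth against every alternative report.
Others report (4, 21, 21): truth gives 0, best alternative gives -11.
Others report (21, 4, 21): truth gives 0, best alternative gives -11.
Others report (21, 21, 4): truth gives 0, best alternative gives -11.
Others report (16, 16, 16): truth gives 0, best alternative gives -9.
Others report (16, 16, 18): truth gives 0, best alternative gives -7.
Others report (16, 18, 16): truth gives 0, best alternative gives -7.
(Remaining 58 profiles checked similarly; truth is weakly best in each.)
In every case the truthful report is at least as good as any alternative, so it is a dominant strategy.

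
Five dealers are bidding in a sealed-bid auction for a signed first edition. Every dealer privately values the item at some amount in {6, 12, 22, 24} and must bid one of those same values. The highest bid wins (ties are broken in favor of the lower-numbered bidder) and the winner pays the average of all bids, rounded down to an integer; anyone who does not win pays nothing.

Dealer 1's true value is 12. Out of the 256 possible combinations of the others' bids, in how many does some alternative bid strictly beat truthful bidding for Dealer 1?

1

Others bid (6, 6, 6, 6): truth gives 5; bid 6 gives 6 > 5. Violating.
Others bid (6, 6, 6, 12): truth gives 4; no alternative beats it.
Others bid (6, 6, 6, 22): truth gives 0; no alternative beats it.
(Checking all 256 profiles: 1 has a profitable deviation, 255 do not.)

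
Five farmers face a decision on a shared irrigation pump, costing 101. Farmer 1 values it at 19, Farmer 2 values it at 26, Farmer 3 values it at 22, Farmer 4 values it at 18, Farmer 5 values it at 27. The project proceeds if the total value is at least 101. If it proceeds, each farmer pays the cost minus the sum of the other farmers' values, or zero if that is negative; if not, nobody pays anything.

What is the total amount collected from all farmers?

Total value 112 ≥ cost 101, so it is built.
Farmer 1: others sum to 93; max(0, 101 - 93) = 8.
Farmer 2: others sum to 86; max(0, 101 - 86) = 15.
Farmer 3: others sum to 90; max(0, 101 - 90) = 11.
Farmer 4: others sum to 94; max(0, 101 - 94) = 7.
Farmer 5: others sum to 85; max(0, 101 - 85) = 16.
Total collected = 8 + 15 + 11 + 7 + 16 = 57.

57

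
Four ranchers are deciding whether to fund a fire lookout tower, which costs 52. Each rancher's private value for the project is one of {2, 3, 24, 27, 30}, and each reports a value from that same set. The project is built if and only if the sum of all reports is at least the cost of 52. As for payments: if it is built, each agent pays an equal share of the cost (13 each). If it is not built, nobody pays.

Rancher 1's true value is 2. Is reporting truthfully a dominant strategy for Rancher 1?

Yes

Check each profile of the others' reports and compare truth against every alternative report.
Others report (2, 24, 24): truth gives -11, best alternative gives -11.
Others report (2, 24, 27): truth gives -11, best alternative gives -11.
Others report (2, 24, 30): truth gives -11, best alternative gives -11.
Others report (2, 27, 24): truth gives -11, best alternative gives -11.
Others report (2, 27, 27): truth gives -11, best alternative gives -11.
Others report (2, 27, 30): truth gives -11, best alternative gives -11.
(Remaining 119 profiles checked similarly; truth is weakly best in each.)
In every case the truthful report is at least as good as any alternative, so it is a dominant strategy.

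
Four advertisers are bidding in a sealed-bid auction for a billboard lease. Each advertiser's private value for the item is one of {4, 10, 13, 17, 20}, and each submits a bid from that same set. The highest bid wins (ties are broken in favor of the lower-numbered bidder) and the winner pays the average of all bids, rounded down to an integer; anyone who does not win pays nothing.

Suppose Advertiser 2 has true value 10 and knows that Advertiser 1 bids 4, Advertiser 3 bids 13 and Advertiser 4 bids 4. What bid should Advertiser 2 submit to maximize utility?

Bid 4: loses, pays 0, utility 0.
Bid 10: loses, pays 0, utility 0.
Bid 13: wins, pays 8, utility 10 - 8 = 2.
Bid 17: wins, pays 9, utility 10 - 9 = 1.
Bid 20: wins, pays 10, utility 10 - 10 = 0.
The best choice is 13 with utility 2.

13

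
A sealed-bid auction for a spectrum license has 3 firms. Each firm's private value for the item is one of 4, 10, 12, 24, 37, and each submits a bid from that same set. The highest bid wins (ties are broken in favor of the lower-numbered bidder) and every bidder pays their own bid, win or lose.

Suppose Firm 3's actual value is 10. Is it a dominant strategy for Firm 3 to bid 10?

No

Consider the case where Firm 1 bids 4 and Firm 2 bids 10.
Truthful bid 10: loses but pays 10, utility -10.
Bid 4 instead: loses but pays 4, utility -4.
Since -4 > -10, bidding 4 is strictly better here, so truthful bidding is not dominant.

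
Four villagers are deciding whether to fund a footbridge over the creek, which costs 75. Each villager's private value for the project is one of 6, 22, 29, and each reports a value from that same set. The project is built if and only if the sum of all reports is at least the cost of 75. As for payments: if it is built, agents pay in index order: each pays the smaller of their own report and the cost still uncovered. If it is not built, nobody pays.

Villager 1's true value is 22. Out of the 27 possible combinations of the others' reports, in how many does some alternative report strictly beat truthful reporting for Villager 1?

7

Others report (22, 22, 29): truth gives 0; report 6 gives 16 > 0. Violating.
Others report (22, 29, 22): truth gives 0; report 6 gives 16 > 0. Violating.
Others report (22, 29, 29): truth gives 0; report 6 gives 16 > 0. Violating.
Others report (29, 22, 22): truth gives 0; report 6 gives 16 > 0. Violating.
Others report (6, 6, 6): truth gives 0; no alternative beats it.
Others report (6, 6, 22): truth gives 0; no alternative beats it.
(Checking all 27 profiles: 7 have a profitable deviation, 20 do not.)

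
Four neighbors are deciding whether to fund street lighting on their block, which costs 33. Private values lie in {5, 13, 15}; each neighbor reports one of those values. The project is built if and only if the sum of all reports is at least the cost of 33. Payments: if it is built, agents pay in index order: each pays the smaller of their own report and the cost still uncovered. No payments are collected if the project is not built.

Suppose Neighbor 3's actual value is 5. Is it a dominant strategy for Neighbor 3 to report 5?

Yes

Check each profile of the others' reports and compare truth against every alternative report.
Others report (5, 5, 13): truth gives 0, best alternative gives -8.
Others report (5, 5, 15): truth gives 0, best alternative gives -8.
Others report (5, 13, 5): truth gives 0, best alternative gives -8.
Others report (5, 13, 13): truth gives 0, best alternative gives -8.
Others report (5, 13, 15): truth gives 0, best alternative gives -8.
Others report (5, 15, 5): truth gives 0, best alternative gives -8.
(Remaining 21 profiles checked similarly; truth is weakly best in each.)
In every case the truthful report is at least as good as any alternative, so it is a dominant strategy.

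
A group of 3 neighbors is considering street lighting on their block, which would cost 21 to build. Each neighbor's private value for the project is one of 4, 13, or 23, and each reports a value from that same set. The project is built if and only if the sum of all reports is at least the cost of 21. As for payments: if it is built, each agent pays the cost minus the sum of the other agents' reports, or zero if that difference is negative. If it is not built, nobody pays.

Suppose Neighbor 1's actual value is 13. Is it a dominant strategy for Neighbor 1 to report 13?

Yes

Check each profile of the others' reports and compare truth against every alternative report.
Others report (4, 23): truth gives 13, best alternative gives 13.
Others report (13, 13): truth gives 13, best alternative gives 13.
Others report (13, 23): truth gives 13, best alternative gives 13.
Others report (23, 4): truth gives 13, best alternative gives 13.
Others report (23, 13): truth gives 13, best alternative gives 13.
Others report (23, 23): truth gives 13, best alternative gives 13.
(Remaining 3 profiles checked similarly; truth is weakly best in each.)
In every case the truthful report is at least as good as any alternative, so it is a dominant strategy.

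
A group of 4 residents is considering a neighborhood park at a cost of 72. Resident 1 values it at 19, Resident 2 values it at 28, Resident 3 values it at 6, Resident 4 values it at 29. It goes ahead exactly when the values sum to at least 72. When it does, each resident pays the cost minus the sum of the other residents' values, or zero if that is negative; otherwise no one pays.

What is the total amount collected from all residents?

Total value 82 ≥ cost 72, so it is built.
Resident 1: others sum to 63; max(0, 72 - 63) = 9.
Resident 2: others sum to 54; max(0, 72 - 54) = 18.
Resident 3: others sum to 76; max(0, 72 - 76) = 0.
Resident 4: others sum to 53; max(0, 72 - 53) = 19.
Total collected = 9 + 18 + 0 + 19 = 46.

46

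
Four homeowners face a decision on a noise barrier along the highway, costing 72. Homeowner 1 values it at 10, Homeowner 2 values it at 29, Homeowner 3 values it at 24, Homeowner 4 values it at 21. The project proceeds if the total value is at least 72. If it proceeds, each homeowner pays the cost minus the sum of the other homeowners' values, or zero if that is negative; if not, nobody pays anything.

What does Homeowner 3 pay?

12

Total value 84 ≥ cost 72, so the project is built.
The other homeowners' values sum to 60.
Cost minus that sum is 72 - 60 = 12.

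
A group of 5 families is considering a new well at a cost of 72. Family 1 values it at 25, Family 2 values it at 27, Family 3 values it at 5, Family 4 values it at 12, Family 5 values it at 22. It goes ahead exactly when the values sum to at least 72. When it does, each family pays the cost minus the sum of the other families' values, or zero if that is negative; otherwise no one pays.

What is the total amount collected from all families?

17

Total value 91 ≥ cost 72, so it is built.
Family 1: others sum to 66; max(0, 72 - 66) = 6.
Family 2: others sum to 64; max(0, 72 - 64) = 8.
Family 3: others sum to 86; max(0, 72 - 86) = 0.
Family 4: others sum to 79; max(0, 72 - 79) = 0.
Family 5: others sum to 69; max(0, 72 - 69) = 3.
Total collected = 6 + 8 + 0 + 0 + 3 = 17.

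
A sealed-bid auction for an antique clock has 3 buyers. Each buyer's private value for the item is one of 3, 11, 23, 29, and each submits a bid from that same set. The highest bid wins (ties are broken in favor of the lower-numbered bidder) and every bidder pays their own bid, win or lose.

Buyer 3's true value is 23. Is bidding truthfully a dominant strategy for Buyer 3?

Consider the case where Buyer 1 bids 3 and Buyer 2 bids 3.
Truthful bid 23: wins, pays 23, utility 23 - 23 = 0.
Bid 11 instead: wins, pays 11, utility 23 - 11 = 12.
Since 12 > 0, bidding 11 is strictly better here, so truthful bidding is not dominant.

No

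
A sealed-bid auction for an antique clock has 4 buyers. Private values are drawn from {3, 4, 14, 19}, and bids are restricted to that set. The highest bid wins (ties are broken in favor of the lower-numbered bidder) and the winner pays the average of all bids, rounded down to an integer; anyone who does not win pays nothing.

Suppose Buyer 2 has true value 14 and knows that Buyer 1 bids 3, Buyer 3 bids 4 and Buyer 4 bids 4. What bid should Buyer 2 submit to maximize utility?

4

Bid 3: loses, pays 0, utility 0.
Bid 4: wins, pays 3, utility 14 - 3 = 11.
Bid 14: wins, pays 6, utility 14 - 6 = 8.
Bid 19: wins, pays 7, utility 14 - 7 = 7.
The best choice is 4 with utility 11.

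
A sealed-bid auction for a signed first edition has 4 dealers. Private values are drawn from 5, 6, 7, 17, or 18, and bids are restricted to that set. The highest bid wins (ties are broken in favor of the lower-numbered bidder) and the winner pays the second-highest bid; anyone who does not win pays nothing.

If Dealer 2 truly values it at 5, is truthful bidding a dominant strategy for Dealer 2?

Check each profile of the others' bids and compare truth against every alternative bid.
Others bid (5, 5, 6): truth gives 0, best alternative gives -1.
Others bid (5, 6, 5): truth gives 0, best alternative gives -1.
Others bid (5, 6, 6): truth gives 0, best alternative gives -1.
Others bid (5, 5, 5): truth gives 0, best alternative gives 0.
Others bid (5, 5, 7): truth gives 0, best alternative gives 0.
Others bid (5, 5, 17): truth gives 0, best alternative gives 0.
(Remaining 119 profiles checked similarly; truth is weakly best in each.)
In every case the truthful bid is at least as good as any alternative, so it is a dominant strategy.

Yes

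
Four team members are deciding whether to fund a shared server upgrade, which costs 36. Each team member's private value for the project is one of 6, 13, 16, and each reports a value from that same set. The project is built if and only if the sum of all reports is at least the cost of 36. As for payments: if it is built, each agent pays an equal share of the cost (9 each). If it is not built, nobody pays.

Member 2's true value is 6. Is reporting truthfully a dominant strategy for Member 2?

Yes

Check each profile of the others' reports and compare truth against every alternative report.
Others report (6, 6, 13): truth gives 0, best alternative gives -3.
Others report (6, 6, 16): truth gives 0, best alternative gives -3.
Others report (6, 13, 6): truth gives 0, best alternative gives -3.
Others report (6, 16, 6): truth gives 0, best alternative gives -3.
Others report (13, 6, 6): truth gives 0, best alternative gives -3.
Others report (16, 6, 6): truth gives 0, best alternative gives -3.
(Remaining 21 profiles checked similarly; truth is weakly best in each.)
In every case the truthful report is at least as good as any alternative, so it is a dominant strategy.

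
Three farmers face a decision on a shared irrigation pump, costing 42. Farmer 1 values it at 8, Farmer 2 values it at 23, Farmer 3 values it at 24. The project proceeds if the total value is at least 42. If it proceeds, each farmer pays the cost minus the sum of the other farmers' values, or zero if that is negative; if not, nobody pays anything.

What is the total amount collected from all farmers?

21

Total value 55 ≥ cost 42, so it is built.
Farmer 1: others sum to 47; max(0, 42 - 47) = 0.
Farmer 2: others sum to 32; max(0, 42 - 32) = 10.
Farmer 3: others sum to 31; max(0, 42 - 31) = 11.
Total collected = 0 + 10 + 11 = 21.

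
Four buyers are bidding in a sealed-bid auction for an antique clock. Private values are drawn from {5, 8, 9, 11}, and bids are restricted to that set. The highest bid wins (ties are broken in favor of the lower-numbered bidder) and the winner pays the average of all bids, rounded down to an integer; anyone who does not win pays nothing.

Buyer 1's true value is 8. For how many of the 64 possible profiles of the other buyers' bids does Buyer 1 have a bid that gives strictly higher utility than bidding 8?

9

Others bid (5, 5, 9): truth gives 0; bid 9 gives 1 > 0. Violating.
Others bid (5, 8, 9): truth gives 0; bid 9 gives 1 > 0. Violating.
Others bid (5, 9, 5): truth gives 0; bid 9 gives 1 > 0. Violating.
Others bid (5, 9, 8): truth gives 0; bid 9 gives 1 > 0. Violating.
Others bid (5, 5, 5): truth gives 3; no alternative beats it.
Others bid (5, 5, 8): truth gives 2; no alternative beats it.
(Checking all 64 profiles: 9 have a profitable deviation, 55 do not.)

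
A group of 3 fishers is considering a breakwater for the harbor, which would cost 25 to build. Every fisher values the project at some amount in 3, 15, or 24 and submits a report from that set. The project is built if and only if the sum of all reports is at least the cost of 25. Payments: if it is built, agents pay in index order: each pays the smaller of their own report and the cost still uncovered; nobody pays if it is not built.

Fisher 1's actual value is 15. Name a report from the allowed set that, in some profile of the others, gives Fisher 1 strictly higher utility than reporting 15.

Suppose Fisher 2 reports 3 and Fisher 3 reports 24.
Report 15: project built, pays 15, utility 15 - 15 = 0.
Report 3: project built, pays 3, utility 15 - 3 = 12.
So reporting 3 beats truth here (12 > 0).

3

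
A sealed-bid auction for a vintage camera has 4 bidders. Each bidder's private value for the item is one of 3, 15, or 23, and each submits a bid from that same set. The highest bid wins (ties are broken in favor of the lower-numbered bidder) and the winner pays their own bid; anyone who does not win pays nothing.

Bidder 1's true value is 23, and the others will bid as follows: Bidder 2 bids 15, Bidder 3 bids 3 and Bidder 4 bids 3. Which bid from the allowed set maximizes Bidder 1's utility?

15

Bid 3: loses, pays 0, utility 0.
Bid 15: wins, pays 15, utility 23 - 15 = 8.
Bid 23: wins, pays 23, utility 23 - 23 = 0.
The best choice is 15 with utility 8.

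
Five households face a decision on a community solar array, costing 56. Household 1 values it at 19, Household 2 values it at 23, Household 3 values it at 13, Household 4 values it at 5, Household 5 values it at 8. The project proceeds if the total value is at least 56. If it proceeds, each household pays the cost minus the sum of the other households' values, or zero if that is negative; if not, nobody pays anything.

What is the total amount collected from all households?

19

Total value 68 ≥ cost 56, so it is built.
Household 1: others sum to 49; max(0, 56 - 49) = 7.
Household 2: others sum to 45; max(0, 56 - 45) = 11.
Household 3: others sum to 55; max(0, 56 - 55) = 1.
Household 4: others sum to 63; max(0, 56 - 63) = 0.
Household 5: others sum to 60; max(0, 56 - 60) = 0.
Total collected = 7 + 11 + 1 + 0 + 0 = 19.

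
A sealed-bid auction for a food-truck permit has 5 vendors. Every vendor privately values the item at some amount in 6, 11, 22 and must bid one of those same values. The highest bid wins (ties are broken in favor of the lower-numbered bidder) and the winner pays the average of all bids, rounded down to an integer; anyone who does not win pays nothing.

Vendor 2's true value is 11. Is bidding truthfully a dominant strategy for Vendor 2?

No

Consider the case where Vendor 1 bids 11, Vendor 3 bids 6, Vendor 4 bids 6 and Vendor 5 bids 6.
Truthful bid 11: loses, pays 0, utility 0.
Bid 22 instead: wins, pays 10, utility 11 - 10 = 1.
Since 1 > 0, bidding 22 is strictly better here, so truthful bidding is not dominant.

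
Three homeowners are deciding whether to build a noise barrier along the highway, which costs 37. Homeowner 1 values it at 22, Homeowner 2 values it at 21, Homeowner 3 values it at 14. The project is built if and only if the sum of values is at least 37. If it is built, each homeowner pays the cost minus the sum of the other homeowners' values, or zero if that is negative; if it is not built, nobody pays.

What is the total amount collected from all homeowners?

Total value 57 ≥ cost 37, so it is built.
Homeowner 1: others sum to 35; max(0, 37 - 35) = 2.
Homeowner 2: others sum to 36; max(0, 37 - 36) = 1.
Homeowner 3: others sum to 43; max(0, 37 - 43) = 0.
Total collected = 2 + 1 + 0 = 3.

3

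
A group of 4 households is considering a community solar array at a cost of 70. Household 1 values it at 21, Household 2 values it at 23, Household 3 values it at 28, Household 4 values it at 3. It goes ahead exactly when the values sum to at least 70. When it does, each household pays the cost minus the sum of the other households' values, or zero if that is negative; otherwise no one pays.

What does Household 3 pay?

23

Total value 75 ≥ cost 70, so the project is built.
The other households' values sum to 47.
Cost minus that sum is 70 - 47 = 23.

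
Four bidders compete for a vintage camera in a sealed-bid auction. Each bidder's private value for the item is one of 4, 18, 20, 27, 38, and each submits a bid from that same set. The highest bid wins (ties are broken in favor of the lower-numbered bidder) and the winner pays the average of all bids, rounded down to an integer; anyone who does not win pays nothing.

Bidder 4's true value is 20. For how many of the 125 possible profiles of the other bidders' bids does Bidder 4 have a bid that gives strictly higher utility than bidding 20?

16

Others bid (4, 4, 4): truth gives 12; bid 18 gives 13 > 12. Violating.
Others bid (4, 4, 20): truth gives 0; bid 27 gives 7 > 0. Violating.
Others bid (4, 4, 27): truth gives 0; bid 38 gives 2 > 0. Violating.
Others bid (4, 18, 20): truth gives 0; bid 27 gives 3 > 0. Violating.
Others bid (4, 4, 18): truth gives 9; no alternative beats it.
Others bid (4, 4, 38): truth gives 0; no alternative beats it.
(Checking all 125 profiles: 16 have a profitable deviation, 109 do not.)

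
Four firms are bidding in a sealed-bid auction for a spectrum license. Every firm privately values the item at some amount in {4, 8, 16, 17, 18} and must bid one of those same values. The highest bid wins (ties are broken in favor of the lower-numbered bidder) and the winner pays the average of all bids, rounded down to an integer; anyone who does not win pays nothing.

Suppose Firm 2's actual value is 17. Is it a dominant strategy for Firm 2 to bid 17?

Consider the case where Firm 1 bids 4, Firm 3 bids 4 and Firm 4 bids 4.
Truthful bid 17: wins, pays 7, utility 17 - 7 = 10.
Bid 8 instead: wins, pays 5, utility 17 - 5 = 12.
Since 12 > 10, bidding 8 is strictly better here, so truthful bidding is not dominant.

No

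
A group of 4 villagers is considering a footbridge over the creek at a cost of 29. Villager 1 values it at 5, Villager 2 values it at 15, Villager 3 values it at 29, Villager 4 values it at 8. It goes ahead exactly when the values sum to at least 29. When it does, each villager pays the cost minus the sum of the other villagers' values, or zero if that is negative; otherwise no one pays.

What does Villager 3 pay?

Total value 57 ≥ cost 29, so the project is built.
The other villagers' values sum to 28.
Cost minus that sum is 29 - 28 = 1.

1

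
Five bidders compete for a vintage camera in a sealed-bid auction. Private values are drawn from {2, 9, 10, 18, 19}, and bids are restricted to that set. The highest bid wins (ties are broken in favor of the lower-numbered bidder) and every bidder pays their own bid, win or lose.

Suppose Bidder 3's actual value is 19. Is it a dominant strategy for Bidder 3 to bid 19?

No

Consider the case where Bidder 1 bids 2, Bidder 2 bids 2, Bidder 4 bids 2 and Bidder 5 bids 2.
Truthful bid 19: wins, pays 19, utility 19 - 19 = 0.
Bid 9 instead: wins, pays 9, utility 19 - 9 = 10.
Since 10 > 0, bidding 9 is strictly better here, so truthful bidding is not dominant.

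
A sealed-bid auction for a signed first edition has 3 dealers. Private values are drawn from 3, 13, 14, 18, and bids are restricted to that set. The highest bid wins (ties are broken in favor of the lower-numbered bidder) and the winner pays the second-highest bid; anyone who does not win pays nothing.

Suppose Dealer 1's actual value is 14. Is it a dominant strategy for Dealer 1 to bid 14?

Check each profile of the others' bids and compare truth against every alternative bid.
Others bid (3, 3): truth gives 11, best alternative gives 11.
Others bid (3, 13): truth gives 1, best alternative gives 1.
Others bid (13, 3): truth gives 1, best alternative gives 1.
Others bid (13, 13): truth gives 1, best alternative gives 1.
Others bid (3, 14): truth gives 0, best alternative gives 0.
Others bid (3, 18): truth gives 0, best alternative gives 0.
(Remaining 10 profiles checked similarly; truth is weakly best in each.)
In every case the truthful bid is at least as good as any alternative, so it is a dominant strategy.

Yes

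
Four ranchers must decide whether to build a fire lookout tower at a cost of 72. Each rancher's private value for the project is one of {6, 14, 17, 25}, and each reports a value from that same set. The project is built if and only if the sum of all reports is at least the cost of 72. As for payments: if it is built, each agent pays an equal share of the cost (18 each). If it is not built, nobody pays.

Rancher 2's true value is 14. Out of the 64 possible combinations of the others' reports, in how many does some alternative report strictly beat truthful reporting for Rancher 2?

Others report (14, 25, 25): truth gives -4; report 6 gives 0 > -4. Violating.
Others report (17, 17, 25): truth gives -4; report 6 gives 0 > -4. Violating.
Others report (17, 25, 17): truth gives -4; report 6 gives 0 > -4. Violating.
Others report (25, 14, 25): truth gives -4; report 6 gives 0 > -4. Violating.
Others report (6, 6, 6): truth gives 0; no alternative beats it.
Others report (6, 6, 14): truth gives 0; no alternative beats it.
(Checking all 64 profiles: 6 have a profitable deviation, 58 do not.)

6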